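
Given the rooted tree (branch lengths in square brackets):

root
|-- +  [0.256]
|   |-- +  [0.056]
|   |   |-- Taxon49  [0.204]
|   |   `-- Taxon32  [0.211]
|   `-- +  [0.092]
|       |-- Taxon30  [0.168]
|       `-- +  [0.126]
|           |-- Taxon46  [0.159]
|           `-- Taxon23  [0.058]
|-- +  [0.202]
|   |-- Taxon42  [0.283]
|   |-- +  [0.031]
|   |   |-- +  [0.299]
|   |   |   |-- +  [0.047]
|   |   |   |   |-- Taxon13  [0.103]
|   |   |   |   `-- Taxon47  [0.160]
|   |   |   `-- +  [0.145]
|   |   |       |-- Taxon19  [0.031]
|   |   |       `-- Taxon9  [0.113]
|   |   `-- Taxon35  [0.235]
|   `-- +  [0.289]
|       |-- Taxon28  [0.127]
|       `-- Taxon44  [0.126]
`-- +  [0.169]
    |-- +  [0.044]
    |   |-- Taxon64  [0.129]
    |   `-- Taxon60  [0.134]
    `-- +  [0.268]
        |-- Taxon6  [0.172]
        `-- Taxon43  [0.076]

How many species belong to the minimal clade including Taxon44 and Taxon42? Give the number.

The MRCA of Taxon44 and Taxon42 is the node subtending (Taxon42,(((Taxon13,Taxon47),(Taxon19,Taxon9)),Taxon35),(Taxon28,Taxon44)).
That clade contains 8 terminal taxa: Taxon13, Taxon19, Taxon28, Taxon35, Taxon42, Taxon44, Taxon47, Taxon9.

8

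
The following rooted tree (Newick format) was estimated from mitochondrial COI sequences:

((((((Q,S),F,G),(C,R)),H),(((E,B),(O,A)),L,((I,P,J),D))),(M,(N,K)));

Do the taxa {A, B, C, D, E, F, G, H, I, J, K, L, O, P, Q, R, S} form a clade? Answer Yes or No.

No

The MRCA of the listed taxa is the root, so the smallest clade containing them is the whole tree.
That clade also contains M, N, which are not in the proposed group, so the group is not monophyletic.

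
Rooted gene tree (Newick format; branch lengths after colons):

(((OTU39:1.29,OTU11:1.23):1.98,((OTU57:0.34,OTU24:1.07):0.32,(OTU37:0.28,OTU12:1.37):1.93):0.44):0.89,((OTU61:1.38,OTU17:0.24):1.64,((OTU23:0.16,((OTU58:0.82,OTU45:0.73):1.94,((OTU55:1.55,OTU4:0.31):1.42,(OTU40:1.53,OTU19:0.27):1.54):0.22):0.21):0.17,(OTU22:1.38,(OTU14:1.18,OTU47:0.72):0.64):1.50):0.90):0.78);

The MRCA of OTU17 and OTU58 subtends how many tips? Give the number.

12

The MRCA of OTU17 and OTU58 is the node subtending ((OTU61,OTU17),((OTU23,((OTU58,OTU45),((OTU55,OTU4),(OTU40,OTU19)))),(OTU22,(OTU14,OTU47)))).
That clade contains 12 terminal taxa: OTU14, OTU17, OTU19, OTU22, OTU23, OTU4, OTU40, OTU45, OTU47, OTU55, OTU58, OTU61.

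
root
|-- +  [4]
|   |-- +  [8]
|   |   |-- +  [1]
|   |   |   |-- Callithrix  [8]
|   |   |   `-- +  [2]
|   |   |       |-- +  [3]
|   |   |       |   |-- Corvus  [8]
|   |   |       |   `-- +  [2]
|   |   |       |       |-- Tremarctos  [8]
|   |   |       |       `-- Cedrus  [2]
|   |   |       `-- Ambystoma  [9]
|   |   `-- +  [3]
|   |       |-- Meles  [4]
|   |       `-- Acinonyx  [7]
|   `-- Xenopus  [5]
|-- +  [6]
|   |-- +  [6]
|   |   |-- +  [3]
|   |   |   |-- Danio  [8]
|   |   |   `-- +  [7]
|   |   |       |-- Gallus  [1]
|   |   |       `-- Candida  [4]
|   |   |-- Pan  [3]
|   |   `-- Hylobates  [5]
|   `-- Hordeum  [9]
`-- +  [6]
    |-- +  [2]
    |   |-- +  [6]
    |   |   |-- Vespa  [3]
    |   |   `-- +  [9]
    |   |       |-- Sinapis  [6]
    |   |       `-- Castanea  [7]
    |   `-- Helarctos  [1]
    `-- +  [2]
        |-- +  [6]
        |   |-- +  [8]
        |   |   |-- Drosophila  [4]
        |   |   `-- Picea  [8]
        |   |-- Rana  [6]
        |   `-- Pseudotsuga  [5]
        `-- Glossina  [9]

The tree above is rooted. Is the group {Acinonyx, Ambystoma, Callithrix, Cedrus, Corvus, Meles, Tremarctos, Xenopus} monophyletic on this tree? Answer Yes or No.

Yes

The most recent common ancestor of these taxa subtends (((Callithrix,((Corvus,(Tremarctos,Cedrus)),Ambystoma)),(Meles,Acinonyx)),Xenopus).
That clade has exactly 8 tips — every listed taxon and nothing else — so the group is monophyletic.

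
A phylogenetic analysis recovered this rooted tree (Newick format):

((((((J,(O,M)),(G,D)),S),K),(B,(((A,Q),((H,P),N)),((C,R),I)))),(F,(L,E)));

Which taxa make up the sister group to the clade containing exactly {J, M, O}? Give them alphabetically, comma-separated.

The clade containing exactly {J, M, O} attaches to the tree at the node subtending ((J,(O,M)),(G,D)).
The other lineage descending from that same node — the sister group — is (G,D); its 2 tips in alphabetical order are the answer.

D, G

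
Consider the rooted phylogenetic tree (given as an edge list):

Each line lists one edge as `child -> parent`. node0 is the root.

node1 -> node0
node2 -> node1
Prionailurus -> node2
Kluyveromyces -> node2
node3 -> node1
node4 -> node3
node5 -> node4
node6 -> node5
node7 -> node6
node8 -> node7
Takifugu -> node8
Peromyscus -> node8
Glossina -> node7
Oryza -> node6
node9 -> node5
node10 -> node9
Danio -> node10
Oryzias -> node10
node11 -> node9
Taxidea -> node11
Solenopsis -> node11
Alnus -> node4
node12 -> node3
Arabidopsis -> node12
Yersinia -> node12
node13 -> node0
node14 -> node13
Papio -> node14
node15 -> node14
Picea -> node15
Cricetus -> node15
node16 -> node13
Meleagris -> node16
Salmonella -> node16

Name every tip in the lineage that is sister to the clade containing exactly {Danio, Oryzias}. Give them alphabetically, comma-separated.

Solenopsis, Taxidea

The clade containing exactly {Danio, Oryzias} attaches to the tree at the node subtending ((Danio,Oryzias),(Taxidea,Solenopsis)).
The other lineage descending from that same node — the sister group — is (Taxidea,Solenopsis); its 2 tips in alphabetical order are the answer.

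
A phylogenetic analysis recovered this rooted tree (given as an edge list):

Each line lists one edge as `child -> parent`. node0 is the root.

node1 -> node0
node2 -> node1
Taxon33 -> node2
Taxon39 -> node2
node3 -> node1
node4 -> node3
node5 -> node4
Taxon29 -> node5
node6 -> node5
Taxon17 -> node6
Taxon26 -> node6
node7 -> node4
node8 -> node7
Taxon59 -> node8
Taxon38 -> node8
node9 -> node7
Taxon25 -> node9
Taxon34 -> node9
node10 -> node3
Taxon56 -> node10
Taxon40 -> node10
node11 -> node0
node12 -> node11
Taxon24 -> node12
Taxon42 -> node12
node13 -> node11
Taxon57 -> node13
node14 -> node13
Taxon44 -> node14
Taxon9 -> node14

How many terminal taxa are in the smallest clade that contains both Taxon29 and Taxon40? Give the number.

9

The MRCA of Taxon29 and Taxon40 is the node subtending (((Taxon29,(Taxon17,Taxon26)),((Taxon59,Taxon38),(Taxon25,Taxon34))),(Taxon56,Taxon40)).
That clade contains 9 terminal taxa: Taxon17, Taxon25, Taxon26, Taxon29, Taxon34, Taxon38, Taxon40, Taxon56, Taxon59.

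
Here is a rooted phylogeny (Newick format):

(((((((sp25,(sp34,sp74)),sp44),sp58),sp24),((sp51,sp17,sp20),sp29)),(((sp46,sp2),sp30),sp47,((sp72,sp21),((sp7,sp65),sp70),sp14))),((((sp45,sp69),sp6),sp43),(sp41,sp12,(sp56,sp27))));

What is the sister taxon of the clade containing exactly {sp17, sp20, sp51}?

The clade containing exactly {sp17, sp20, sp51} attaches to the tree at the node subtending ((sp51,sp17,sp20),sp29).
The other lineage descending from that same node — the sister group — is the single tip sp29.

sp29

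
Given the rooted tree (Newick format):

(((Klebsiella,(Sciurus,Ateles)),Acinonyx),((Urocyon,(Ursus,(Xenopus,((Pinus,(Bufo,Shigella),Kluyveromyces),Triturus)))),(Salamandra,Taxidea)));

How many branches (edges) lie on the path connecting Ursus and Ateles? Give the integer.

8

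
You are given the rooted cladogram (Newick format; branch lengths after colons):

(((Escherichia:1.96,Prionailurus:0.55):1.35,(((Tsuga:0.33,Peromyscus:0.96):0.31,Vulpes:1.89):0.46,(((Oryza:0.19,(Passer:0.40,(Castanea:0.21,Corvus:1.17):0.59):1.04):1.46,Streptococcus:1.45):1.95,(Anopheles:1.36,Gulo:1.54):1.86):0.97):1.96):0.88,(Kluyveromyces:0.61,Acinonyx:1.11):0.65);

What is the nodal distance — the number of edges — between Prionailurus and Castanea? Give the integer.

9

The MRCA of Prionailurus and Castanea is the node subtending ((Escherichia,Prionailurus),(((Tsuga,Peromyscus),Vulpes),(((Oryza,(Passer,(Castanea,Corvus))),Streptococcus),(Anopheles,Gulo)))).
From Prionailurus up to that node: 2 branches. From Castanea up to the same node: 7 branches. Total: 2 + 7 = 9.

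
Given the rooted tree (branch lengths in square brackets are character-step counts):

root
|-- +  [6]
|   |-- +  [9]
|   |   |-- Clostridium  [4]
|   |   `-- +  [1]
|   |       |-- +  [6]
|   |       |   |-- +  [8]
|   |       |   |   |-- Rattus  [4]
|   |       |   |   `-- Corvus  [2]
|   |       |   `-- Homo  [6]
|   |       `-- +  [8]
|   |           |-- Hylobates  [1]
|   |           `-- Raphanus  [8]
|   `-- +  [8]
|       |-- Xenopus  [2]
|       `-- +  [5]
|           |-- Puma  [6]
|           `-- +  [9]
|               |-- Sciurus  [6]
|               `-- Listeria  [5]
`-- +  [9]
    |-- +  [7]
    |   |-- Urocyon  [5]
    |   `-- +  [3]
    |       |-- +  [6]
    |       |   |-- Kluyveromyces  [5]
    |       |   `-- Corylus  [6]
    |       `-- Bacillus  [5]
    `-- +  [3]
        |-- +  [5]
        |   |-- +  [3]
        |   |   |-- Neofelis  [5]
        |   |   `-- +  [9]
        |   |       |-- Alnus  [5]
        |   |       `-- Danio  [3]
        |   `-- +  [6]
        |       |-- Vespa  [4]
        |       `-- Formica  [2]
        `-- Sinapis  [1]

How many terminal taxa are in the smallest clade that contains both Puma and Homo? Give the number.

The MRCA of Puma and Homo is the node subtending ((Clostridium,(((Rattus,Corvus),Homo),(Hylobates,Raphanus))),(Xenopus,(Puma,(Sciurus,Listeria)))).
That clade contains 10 terminal taxa: Clostridium, Corvus, Homo, Hylobates, Listeria, Puma, Raphanus, Rattus, Sciurus, Xenopus.

10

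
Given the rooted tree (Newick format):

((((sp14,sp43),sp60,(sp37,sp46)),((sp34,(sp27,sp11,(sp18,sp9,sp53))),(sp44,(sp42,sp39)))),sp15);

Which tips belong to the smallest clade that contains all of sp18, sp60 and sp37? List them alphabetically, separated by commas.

sp11, sp14, sp18, sp27, sp34, sp37, sp39, sp42, sp43, sp44, sp46, sp53, sp60, sp9

Tracing sp18: it sits inside (sp18,sp9,sp53).
Tracing sp60: it sits inside ((sp14,sp43),sp60,(sp37,sp46)).
Tracing sp37: it sits inside (sp37,sp46).
The smallest clade enclosing all 3 is (((sp14,sp43),sp60,(sp37,sp46)),((sp34,(sp27,sp11,(sp18,sp9,sp53))),(sp44,(sp42,sp39)))); the answer is its 14 terminal taxa in alphabetical order.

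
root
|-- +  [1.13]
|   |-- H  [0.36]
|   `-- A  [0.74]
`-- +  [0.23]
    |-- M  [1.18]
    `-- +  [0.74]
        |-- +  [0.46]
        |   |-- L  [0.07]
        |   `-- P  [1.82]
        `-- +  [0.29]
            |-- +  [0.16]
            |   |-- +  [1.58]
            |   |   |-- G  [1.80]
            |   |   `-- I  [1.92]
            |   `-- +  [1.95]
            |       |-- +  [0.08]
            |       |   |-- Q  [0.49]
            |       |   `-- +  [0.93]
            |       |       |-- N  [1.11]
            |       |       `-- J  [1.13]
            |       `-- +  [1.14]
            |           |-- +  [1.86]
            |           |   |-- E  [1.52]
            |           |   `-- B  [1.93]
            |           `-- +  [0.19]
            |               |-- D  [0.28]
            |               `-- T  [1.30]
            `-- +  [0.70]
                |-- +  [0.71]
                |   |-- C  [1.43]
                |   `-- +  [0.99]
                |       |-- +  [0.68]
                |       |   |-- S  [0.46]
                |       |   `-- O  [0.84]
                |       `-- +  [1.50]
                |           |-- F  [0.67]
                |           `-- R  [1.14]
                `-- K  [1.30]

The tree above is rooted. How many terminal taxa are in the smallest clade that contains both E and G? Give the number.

The MRCA of E and G is the node subtending ((G,I),((Q,(N,J)),((E,B),(D,T)))).
That clade contains 9 terminal taxa: B, D, E, G, I, J, N, Q, T.

9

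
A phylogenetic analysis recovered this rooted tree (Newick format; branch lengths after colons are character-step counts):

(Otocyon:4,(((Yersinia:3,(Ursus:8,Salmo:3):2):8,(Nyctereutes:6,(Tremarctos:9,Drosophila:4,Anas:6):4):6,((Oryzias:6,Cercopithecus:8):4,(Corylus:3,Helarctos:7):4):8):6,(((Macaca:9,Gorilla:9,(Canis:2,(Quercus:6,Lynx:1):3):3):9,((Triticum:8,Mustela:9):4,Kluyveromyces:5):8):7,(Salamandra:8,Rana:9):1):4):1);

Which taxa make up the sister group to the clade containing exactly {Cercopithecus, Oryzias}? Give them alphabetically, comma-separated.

Corylus, Helarctos

The clade containing exactly {Cercopithecus, Oryzias} attaches to the tree at the node subtending ((Oryzias,Cercopithecus),(Corylus,Helarctos)).
The other lineage descending from that same node — the sister group — is (Corylus,Helarctos); its 2 tips in alphabetical order are the answer.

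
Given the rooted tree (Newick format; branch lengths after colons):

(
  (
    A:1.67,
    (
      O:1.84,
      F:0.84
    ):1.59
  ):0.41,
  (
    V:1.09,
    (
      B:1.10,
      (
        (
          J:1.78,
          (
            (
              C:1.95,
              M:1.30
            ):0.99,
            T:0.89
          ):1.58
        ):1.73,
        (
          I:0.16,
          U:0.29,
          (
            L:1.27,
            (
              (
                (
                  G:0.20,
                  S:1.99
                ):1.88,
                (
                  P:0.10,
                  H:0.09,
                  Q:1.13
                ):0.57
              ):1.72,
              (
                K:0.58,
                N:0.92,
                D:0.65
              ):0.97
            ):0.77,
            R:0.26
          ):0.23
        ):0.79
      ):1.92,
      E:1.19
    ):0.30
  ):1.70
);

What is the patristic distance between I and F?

The path runs I → … → MRCA → … → F; the MRCA is the root of the tree.
Branch lengths along that path: 0.16 + 0.79 + 1.92 + 0.30 + 1.70 + 0.41 + 1.59 + 0.84 = 7.71.

7.71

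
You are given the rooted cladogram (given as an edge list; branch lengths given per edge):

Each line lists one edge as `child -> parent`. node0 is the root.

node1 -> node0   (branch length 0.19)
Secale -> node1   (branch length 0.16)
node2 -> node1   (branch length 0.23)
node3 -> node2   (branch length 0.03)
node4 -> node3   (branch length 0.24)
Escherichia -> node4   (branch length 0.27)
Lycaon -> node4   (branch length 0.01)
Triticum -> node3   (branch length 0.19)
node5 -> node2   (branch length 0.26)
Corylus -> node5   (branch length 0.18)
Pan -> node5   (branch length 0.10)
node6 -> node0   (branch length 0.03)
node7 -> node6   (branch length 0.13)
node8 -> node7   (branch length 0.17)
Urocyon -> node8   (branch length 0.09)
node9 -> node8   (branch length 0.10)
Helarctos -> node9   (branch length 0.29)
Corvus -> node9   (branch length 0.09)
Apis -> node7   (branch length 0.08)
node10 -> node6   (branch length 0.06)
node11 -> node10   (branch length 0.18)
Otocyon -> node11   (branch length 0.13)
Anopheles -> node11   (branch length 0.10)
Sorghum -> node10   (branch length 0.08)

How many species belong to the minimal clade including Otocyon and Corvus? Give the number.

The MRCA of Otocyon and Corvus is the node subtending (((Urocyon,(Helarctos,Corvus)),Apis),((Otocyon,Anopheles),Sorghum)).
That clade contains 7 terminal taxa: Anopheles, Apis, Corvus, Helarctos, Otocyon, Sorghum, Urocyon.

7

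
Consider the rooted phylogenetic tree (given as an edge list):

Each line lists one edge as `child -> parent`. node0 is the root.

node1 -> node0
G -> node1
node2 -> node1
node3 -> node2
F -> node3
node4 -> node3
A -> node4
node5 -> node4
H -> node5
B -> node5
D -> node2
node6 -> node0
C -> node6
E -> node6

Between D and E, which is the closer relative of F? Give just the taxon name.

D

The MRCA of F and D subtends ((F,(A,(H,B))),D) (5 taxa).
The MRCA of F and E is the root, subtending the entire tree (8 taxa).
The first is nested inside the second, so F shares a more recent common ancestor with D.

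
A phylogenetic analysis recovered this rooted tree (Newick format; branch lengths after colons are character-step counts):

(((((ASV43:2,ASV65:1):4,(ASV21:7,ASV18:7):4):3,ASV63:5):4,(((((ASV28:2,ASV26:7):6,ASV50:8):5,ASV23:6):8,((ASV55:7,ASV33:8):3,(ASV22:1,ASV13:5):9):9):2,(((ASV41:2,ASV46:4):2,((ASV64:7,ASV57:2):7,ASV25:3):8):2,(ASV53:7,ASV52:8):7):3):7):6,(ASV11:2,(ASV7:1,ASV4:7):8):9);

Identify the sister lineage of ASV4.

ASV4 attaches to the tree at the node subtending (ASV7,ASV4).
The other lineage descending from that same node — the sister group — is the single tip ASV7.

ASV7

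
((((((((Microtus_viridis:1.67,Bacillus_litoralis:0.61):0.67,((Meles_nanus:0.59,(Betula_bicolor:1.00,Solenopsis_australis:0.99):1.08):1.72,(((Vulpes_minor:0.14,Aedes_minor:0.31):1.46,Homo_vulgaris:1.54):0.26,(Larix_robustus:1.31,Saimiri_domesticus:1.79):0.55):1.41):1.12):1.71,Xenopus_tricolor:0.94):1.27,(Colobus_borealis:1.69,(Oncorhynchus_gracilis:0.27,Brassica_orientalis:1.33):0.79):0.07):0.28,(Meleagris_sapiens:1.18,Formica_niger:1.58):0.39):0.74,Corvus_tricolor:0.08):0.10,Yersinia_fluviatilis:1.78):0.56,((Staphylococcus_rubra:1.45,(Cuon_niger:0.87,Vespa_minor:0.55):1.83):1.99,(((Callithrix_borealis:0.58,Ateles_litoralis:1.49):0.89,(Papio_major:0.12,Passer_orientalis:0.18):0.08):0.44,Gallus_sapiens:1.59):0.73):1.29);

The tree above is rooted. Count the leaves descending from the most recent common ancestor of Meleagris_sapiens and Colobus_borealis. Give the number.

The MRCA of Meleagris_sapiens and Colobus_borealis is the node subtending (((((Microtus_viridis,Bacillus_litoralis),((Meles_nanus,(Betula_bicolor,Solenopsis_australis)),(((Vulpes_minor,Aedes_minor),Homo_vulgaris),(Larix_robustus,Saimiri_domesticus)))),Xenopus_tricolor),(Colobus_borealis,(Oncorhynchus_gracilis,Brassica_orientalis))),(Meleagris_sapiens,Formica_niger)).
That clade contains 16 terminal taxa: Aedes_minor, Bacillus_litoralis, Betula_bicolor, Brassica_orientalis, Colobus_borealis, Formica_niger, Homo_vulgaris, Larix_robustus, Meleagris_sapiens, Meles_nanus, Microtus_viridis, Oncorhynchus_gracilis, Saimiri_domesticus, Solenopsis_australis, Vulpes_minor, Xenopus_tricolor.

16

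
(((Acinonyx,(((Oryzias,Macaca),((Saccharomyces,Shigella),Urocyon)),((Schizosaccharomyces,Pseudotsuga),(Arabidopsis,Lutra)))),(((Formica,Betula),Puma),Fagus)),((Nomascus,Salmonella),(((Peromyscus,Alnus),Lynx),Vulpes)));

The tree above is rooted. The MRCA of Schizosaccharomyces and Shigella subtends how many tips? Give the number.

The MRCA of Schizosaccharomyces and Shigella is the node subtending (((Oryzias,Macaca),((Saccharomyces,Shigella),Urocyon)),((Schizosaccharomyces,Pseudotsuga),(Arabidopsis,Lutra))).
That clade contains 9 terminal taxa: Arabidopsis, Lutra, Macaca, Oryzias, Pseudotsuga, Saccharomyces, Schizosaccharomyces, Shigella, Urocyon.

9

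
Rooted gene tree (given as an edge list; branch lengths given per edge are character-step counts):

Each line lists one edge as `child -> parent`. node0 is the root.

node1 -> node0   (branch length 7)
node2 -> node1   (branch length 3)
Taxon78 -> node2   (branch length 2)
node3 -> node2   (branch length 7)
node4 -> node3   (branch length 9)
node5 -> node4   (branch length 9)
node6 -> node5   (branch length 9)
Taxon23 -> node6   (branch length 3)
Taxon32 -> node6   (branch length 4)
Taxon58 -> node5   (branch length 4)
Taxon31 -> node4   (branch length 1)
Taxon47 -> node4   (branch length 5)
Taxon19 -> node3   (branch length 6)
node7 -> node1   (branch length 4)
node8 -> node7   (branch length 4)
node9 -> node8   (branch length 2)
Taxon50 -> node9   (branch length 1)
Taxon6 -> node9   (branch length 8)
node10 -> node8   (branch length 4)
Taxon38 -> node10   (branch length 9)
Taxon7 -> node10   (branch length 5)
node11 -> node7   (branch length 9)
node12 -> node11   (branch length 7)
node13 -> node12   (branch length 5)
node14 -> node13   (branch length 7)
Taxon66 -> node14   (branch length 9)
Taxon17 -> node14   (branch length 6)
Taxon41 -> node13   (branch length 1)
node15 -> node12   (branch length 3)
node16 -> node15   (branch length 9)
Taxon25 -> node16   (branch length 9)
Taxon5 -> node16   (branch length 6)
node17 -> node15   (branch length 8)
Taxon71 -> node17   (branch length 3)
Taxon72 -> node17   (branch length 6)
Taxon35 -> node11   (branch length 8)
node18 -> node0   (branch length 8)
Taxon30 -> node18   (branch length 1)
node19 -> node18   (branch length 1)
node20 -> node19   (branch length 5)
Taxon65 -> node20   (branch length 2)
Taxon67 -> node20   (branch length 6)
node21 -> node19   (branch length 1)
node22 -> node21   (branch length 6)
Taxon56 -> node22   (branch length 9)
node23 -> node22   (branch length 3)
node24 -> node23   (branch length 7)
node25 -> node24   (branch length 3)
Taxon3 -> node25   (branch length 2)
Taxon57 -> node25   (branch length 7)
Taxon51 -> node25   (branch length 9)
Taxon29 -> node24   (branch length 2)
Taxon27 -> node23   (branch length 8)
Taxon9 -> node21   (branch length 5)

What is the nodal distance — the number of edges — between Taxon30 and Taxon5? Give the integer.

The MRCA of Taxon30 and Taxon5 is the root of the tree.
From Taxon30 up to that node: 2 branches. From Taxon5 up to the same node: 7 branches. Total: 2 + 7 = 9.

9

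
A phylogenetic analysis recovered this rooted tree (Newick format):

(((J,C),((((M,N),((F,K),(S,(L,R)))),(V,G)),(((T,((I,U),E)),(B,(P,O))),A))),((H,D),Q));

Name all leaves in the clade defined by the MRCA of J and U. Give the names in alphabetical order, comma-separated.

A, B, C, E, F, G, I, J, K, L, M, N, O, P, R, S, T, U, V

Tracing J: it sits inside (J,C).
Tracing U: it sits inside (I,U).
The smallest clade enclosing both is ((J,C),((((M,N),((F,K),(S,(L,R)))),(V,G)),(((T,((I,U),E)),(B,(P,O))),A))); the answer is its 19 terminal taxa in alphabetical order.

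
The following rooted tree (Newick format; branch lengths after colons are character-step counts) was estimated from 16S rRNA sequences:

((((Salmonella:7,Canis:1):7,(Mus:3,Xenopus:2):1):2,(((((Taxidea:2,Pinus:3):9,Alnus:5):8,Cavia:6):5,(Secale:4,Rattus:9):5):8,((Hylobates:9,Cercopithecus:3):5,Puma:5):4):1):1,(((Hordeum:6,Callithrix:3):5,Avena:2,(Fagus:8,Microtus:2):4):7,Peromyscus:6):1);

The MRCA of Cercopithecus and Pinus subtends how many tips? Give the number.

The MRCA of Cercopithecus and Pinus is the node subtending (((((Taxidea,Pinus),Alnus),Cavia),(Secale,Rattus)),((Hylobates,Cercopithecus),Puma)).
That clade contains 9 terminal taxa: Alnus, Cavia, Cercopithecus, Hylobates, Pinus, Puma, Rattus, Secale, Taxidea.

9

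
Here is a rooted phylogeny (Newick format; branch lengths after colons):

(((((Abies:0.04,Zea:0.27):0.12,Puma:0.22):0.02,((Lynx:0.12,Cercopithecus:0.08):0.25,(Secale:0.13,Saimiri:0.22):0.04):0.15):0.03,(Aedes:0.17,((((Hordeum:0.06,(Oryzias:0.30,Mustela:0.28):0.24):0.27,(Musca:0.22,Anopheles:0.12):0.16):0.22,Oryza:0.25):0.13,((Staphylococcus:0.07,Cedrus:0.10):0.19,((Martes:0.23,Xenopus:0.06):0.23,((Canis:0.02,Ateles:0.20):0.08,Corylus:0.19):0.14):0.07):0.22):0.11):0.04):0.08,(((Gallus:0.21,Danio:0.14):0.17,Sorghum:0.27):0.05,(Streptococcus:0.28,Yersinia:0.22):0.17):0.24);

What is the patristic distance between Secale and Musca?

1.23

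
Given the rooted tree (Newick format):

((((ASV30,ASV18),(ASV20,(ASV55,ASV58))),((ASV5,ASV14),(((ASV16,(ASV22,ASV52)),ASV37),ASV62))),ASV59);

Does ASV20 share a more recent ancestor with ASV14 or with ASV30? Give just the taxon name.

The MRCA of ASV20 and ASV30 subtends ((ASV30,ASV18),(ASV20,(ASV55,ASV58))) (5 taxa).
The MRCA of ASV20 and ASV14 subtends (((ASV30,ASV18),(ASV20,(ASV55,ASV58))),((ASV5,ASV14),(((ASV16,(ASV22,ASV52)),ASV37),ASV62))) (12 taxa).
The first is nested inside the second, so ASV20 shares a more recent common ancestor with ASV30.

ASV30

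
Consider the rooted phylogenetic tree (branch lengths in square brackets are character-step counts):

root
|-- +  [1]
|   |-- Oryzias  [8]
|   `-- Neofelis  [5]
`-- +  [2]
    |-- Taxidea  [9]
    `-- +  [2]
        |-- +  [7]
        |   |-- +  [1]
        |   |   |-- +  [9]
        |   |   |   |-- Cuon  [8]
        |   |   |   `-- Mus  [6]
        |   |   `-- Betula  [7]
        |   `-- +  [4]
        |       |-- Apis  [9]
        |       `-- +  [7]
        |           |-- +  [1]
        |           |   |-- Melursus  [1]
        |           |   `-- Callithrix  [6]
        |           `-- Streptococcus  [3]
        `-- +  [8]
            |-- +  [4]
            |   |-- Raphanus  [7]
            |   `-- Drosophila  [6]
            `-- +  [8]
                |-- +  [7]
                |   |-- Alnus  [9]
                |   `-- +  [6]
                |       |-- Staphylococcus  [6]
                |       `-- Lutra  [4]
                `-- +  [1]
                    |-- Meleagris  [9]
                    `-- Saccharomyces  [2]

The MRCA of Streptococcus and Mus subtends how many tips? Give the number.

7

The MRCA of Streptococcus and Mus is the node subtending (((Cuon,Mus),Betula),(Apis,((Melursus,Callithrix),Streptococcus))).
That clade contains 7 terminal taxa: Apis, Betula, Callithrix, Cuon, Melursus, Mus, Streptococcus.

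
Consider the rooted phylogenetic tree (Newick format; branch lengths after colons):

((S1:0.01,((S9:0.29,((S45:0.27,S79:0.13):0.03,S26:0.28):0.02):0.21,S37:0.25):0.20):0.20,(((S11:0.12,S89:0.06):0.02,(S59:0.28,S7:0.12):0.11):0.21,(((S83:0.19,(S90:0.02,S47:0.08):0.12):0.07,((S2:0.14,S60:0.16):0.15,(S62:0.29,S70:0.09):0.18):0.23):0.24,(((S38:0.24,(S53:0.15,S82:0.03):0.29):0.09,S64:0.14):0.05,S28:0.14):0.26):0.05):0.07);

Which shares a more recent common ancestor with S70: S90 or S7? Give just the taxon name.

The MRCA of S70 and S90 subtends ((S83,(S90,S47)),((S2,S60),(S62,S70))) (7 taxa).
The MRCA of S70 and S7 subtends (((S11,S89),(S59,S7)),(((S83,(S90,S47)),((S2,S60),(S62,S70))),(((S38,(S53,S82)),S64),S28))) (16 taxa).
The first is nested inside the second, so S70 shares a more recent common ancestor with S90.

S90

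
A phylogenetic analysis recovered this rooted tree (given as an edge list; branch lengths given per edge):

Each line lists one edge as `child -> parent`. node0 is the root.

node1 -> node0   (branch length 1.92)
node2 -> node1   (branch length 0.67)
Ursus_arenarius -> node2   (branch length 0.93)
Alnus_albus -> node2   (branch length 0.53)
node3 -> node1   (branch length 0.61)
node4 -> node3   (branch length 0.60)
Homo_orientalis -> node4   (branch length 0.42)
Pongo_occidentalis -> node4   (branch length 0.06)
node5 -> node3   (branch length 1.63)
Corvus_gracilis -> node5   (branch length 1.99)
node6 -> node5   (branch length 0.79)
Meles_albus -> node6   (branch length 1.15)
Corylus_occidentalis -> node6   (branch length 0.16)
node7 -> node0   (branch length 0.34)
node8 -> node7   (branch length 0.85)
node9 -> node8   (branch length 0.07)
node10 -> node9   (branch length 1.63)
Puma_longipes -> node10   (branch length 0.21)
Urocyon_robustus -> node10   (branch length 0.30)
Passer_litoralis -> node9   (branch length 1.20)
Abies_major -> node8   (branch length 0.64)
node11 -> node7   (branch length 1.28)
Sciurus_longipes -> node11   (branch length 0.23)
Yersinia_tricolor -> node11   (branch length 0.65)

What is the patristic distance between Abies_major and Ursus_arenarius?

The path runs Abies_major → … → MRCA → … → Ursus_arenarius; the MRCA is the root of the tree.
Branch lengths along that path: 0.64 + 0.85 + 0.34 + 1.92 + 0.67 + 0.93 = 5.35.

5.35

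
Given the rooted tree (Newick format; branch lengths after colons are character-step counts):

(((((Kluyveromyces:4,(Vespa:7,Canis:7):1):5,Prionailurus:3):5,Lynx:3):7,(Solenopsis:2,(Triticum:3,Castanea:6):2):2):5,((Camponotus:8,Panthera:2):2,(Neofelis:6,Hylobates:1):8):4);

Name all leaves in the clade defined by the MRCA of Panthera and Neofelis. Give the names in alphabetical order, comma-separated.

Tracing Panthera: it sits inside (Camponotus,Panthera).
Tracing Neofelis: it sits inside (Neofelis,Hylobates).
The smallest clade enclosing both is ((Camponotus,Panthera),(Neofelis,Hylobates)); the answer is its 4 terminal taxa in alphabetical order.

Camponotus, Hylobates, Neofelis, Panthera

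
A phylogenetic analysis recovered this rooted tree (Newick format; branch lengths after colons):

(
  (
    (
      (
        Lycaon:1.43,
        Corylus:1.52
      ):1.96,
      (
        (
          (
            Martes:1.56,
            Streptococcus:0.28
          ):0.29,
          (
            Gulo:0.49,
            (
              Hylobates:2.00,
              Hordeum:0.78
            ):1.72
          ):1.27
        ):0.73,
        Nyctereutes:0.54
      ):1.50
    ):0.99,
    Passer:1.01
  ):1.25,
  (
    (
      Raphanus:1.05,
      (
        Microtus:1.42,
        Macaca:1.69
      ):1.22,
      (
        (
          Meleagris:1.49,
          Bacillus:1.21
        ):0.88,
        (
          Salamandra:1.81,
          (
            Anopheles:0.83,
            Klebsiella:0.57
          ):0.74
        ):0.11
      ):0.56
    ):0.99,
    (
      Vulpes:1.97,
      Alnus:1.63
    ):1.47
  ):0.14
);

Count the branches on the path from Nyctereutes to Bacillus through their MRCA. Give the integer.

9

The MRCA of Nyctereutes and Bacillus is the root of the tree.
From Nyctereutes up to that node: 4 branches. From Bacillus up to the same node: 5 branches. Total: 4 + 5 = 9.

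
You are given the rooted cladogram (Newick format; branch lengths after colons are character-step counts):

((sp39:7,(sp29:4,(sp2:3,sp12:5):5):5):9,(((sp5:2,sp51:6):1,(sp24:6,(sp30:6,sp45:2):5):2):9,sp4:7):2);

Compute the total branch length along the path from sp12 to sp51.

The path runs sp12 → … → MRCA → … → sp51; the MRCA is the root of the tree.
Branch lengths along that path: 5 + 5 + 5 + 9 + 2 + 9 + 1 + 6 = 42.

42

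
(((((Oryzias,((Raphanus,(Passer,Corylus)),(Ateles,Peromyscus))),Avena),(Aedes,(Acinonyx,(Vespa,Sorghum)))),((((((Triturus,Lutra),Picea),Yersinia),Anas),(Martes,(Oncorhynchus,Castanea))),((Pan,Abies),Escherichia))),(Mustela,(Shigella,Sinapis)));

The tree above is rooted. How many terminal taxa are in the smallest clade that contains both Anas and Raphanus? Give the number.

The MRCA of Anas and Raphanus is the node subtending ((((Oryzias,((Raphanus,(Passer,Corylus)),(Ateles,Peromyscus))),Avena),(Aedes,(Acinonyx,(Vespa,Sorghum)))),((((((Triturus,Lutra),Picea),Yersinia),Anas),(Martes,(Oncorhynchus,Castanea))),((Pan,Abies),Escherichia))).
That clade contains 22 terminal taxa: Abies, Acinonyx, Aedes, Anas, Ateles, Avena, Castanea, Corylus, Escherichia, Lutra, Martes, Oncorhynchus, Oryzias, Pan, Passer, Peromyscus, Picea, Raphanus, Sorghum, Triturus, Vespa, Yersinia.

22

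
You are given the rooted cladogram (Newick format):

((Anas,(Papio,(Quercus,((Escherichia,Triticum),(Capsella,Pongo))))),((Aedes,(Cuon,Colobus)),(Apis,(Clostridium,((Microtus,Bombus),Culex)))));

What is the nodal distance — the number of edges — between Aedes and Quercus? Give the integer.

7

The MRCA of Aedes and Quercus is the root of the tree.
From Aedes up to that node: 3 branches. From Quercus up to the same node: 4 branches. Total: 3 + 4 = 7.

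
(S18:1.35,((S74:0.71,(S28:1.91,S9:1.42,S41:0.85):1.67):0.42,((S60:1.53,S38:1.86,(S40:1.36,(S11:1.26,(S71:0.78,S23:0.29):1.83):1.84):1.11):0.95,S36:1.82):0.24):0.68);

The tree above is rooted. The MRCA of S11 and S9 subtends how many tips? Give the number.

11

The MRCA of S11 and S9 is the node subtending ((S74,(S28,S9,S41)),((S60,S38,(S40,(S11,(S71,S23)))),S36)).
That clade contains 11 terminal taxa: S11, S23, S28, S36, S38, S40, S41, S60, S71, S74, S9.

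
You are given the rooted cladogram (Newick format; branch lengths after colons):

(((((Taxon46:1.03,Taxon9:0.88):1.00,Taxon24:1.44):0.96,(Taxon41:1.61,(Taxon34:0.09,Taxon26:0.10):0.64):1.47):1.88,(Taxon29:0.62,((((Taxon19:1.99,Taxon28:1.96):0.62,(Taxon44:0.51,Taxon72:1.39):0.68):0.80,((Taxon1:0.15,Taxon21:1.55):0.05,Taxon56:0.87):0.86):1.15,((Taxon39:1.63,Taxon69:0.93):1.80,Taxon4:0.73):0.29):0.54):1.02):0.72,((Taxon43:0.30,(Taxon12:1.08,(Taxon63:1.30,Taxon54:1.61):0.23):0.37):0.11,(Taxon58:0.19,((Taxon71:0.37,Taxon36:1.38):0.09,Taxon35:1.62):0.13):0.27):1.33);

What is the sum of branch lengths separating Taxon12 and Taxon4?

6.19

The path runs Taxon12 → … → MRCA → … → Taxon4; the MRCA is the root of the tree.
Branch lengths along that path: 1.08 + 0.37 + 0.11 + 1.33 + 0.72 + 1.02 + 0.54 + 0.29 + 0.73 = 6.19.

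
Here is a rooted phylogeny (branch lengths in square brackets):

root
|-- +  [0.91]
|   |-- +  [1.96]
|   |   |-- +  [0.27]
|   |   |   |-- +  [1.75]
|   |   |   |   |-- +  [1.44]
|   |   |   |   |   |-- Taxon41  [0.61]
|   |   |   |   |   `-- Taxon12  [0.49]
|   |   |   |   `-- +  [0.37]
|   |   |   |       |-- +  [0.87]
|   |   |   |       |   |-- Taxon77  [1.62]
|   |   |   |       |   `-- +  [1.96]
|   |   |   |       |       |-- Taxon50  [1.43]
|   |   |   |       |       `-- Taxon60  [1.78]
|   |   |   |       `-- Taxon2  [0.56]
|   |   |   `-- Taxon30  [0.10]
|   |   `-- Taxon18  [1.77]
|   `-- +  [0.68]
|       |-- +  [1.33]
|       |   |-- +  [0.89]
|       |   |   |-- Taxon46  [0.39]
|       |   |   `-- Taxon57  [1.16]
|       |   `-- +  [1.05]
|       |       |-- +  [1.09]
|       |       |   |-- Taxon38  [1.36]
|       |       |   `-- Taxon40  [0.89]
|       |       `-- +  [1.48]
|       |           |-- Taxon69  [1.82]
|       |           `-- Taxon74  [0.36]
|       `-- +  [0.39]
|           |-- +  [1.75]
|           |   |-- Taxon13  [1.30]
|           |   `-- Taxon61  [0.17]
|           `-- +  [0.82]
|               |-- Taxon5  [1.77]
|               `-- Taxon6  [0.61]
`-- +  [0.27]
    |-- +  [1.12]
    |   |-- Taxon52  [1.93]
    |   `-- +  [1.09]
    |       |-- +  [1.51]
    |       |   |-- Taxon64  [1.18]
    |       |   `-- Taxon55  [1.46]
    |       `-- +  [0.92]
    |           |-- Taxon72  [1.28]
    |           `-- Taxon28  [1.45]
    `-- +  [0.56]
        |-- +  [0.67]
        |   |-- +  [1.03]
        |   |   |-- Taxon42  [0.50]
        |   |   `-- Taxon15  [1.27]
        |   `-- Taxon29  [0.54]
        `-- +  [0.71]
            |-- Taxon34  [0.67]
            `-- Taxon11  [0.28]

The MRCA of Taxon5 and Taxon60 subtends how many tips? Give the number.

18

The MRCA of Taxon5 and Taxon60 is the node subtending (((((Taxon41,Taxon12),((Taxon77,(Taxon50,Taxon60)),Taxon2)),Taxon30),Taxon18),(((Taxon46,Taxon57),((Taxon38,Taxon40),(Taxon69,Taxon74))),((Taxon13,Taxon61),(Taxon5,Taxon6)))).
That clade contains 18 terminal taxa: Taxon12, Taxon13, Taxon18, Taxon2, Taxon30, Taxon38, Taxon40, Taxon41, Taxon46, Taxon5, Taxon50, Taxon57, Taxon6, Taxon60, Taxon61, Taxon69, Taxon74, Taxon77.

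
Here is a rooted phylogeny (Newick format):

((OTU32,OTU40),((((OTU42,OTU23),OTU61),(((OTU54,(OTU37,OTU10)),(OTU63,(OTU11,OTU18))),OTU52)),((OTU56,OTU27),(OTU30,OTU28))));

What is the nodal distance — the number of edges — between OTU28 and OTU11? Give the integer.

The MRCA of OTU28 and OTU11 is the node subtending ((((OTU42,OTU23),OTU61),(((OTU54,(OTU37,OTU10)),(OTU63,(OTU11,OTU18))),OTU52)),((OTU56,OTU27),(OTU30,OTU28))).
From OTU28 up to that node: 3 branches. From OTU11 up to the same node: 6 branches. Total: 3 + 6 = 9.

9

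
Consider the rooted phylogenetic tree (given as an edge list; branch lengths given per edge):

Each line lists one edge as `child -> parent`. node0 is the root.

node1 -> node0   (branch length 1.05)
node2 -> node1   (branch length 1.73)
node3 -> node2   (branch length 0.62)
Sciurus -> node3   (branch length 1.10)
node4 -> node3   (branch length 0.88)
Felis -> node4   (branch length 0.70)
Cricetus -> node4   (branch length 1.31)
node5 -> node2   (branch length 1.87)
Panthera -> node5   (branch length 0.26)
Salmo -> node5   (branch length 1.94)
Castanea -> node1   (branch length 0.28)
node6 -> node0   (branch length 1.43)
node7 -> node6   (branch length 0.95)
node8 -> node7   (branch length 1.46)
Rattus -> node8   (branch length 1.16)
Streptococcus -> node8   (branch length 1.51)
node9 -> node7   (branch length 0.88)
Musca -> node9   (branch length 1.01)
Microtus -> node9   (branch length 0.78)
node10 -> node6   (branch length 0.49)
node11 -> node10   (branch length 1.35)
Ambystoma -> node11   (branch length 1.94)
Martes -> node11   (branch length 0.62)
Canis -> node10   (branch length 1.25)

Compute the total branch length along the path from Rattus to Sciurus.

The path runs Rattus → … → MRCA → … → Sciurus; the MRCA is the root of the tree.
Branch lengths along that path: 1.16 + 1.46 + 0.95 + 1.43 + 1.05 + 1.73 + 0.62 + 1.10 = 9.50.

9.50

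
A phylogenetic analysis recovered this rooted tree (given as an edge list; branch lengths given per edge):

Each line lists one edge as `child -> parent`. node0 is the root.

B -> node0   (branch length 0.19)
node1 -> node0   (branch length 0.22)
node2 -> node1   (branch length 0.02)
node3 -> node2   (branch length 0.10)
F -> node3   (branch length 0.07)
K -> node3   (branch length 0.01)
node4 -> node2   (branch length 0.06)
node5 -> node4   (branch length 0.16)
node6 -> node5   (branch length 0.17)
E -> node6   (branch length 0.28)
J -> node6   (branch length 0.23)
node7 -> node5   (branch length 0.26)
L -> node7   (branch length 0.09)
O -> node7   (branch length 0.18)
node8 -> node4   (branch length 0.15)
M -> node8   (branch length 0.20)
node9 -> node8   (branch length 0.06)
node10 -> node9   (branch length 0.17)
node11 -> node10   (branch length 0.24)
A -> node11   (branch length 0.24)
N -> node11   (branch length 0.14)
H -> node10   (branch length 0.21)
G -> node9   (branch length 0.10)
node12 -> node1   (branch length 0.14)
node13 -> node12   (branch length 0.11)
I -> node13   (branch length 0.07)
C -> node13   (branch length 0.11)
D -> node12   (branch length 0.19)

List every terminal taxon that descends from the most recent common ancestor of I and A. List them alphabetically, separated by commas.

Tracing I: it sits inside (I,C).
Tracing A: it sits inside (A,N).
The smallest clade enclosing both is (((F,K),(((E,J),(L,O)),(M,(((A,N),H),G)))),((I,C),D)); the answer is its 14 terminal taxa in alphabetical order.

A, C, D, E, F, G, H, I, J, K, L, M, N, O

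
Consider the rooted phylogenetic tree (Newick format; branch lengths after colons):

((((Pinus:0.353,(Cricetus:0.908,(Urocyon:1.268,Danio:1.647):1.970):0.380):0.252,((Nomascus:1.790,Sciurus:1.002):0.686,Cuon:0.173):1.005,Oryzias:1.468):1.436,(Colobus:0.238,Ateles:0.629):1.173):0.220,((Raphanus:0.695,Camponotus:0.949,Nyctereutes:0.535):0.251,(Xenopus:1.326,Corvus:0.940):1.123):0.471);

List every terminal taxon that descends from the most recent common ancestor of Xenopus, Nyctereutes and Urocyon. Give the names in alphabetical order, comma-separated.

Tracing Xenopus: it sits inside (Xenopus,Corvus).
Tracing Nyctereutes: it sits inside (Raphanus,Camponotus,Nyctereutes).
Tracing Urocyon: it sits inside (Urocyon,Danio).
The smallest clade enclosing all 3 is the whole tree (their MRCA is the root), so the answer is all 15 tips in alphabetical order.

Ateles, Camponotus, Colobus, Corvus, Cricetus, Cuon, Danio, Nomascus, Nyctereutes, Oryzias, Pinus, Raphanus, Sciurus, Urocyon, Xenopus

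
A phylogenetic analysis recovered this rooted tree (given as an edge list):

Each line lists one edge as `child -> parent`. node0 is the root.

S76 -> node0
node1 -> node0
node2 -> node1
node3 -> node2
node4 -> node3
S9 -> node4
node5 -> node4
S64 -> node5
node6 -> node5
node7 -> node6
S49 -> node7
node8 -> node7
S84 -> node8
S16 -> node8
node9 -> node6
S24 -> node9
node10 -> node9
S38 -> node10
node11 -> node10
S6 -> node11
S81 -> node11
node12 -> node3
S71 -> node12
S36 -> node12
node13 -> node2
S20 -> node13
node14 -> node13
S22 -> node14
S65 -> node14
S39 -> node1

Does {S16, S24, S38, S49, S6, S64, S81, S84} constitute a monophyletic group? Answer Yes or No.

The most recent common ancestor of these taxa subtends (S64,((S49,(S84,S16)),(S24,(S38,(S6,S81))))).
That clade has exactly 8 tips — every listed taxon and nothing else — so the group is monophyletic.

Yes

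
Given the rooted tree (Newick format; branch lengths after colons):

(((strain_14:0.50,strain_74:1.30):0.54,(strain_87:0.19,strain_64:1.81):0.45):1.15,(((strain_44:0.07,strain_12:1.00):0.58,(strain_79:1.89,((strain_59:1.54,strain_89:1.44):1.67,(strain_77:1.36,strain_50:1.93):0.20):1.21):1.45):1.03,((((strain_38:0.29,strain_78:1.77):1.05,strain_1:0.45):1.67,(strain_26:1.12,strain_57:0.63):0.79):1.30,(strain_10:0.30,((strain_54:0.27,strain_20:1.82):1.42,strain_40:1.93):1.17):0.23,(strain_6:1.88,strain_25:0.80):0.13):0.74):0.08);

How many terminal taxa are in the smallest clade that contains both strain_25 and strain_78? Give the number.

The MRCA of strain_25 and strain_78 is the node subtending ((((strain_38,strain_78),strain_1),(strain_26,strain_57)),(strain_10,((strain_54,strain_20),strain_40)),(strain_6,strain_25)).
That clade contains 11 terminal taxa: strain_1, strain_10, strain_20, strain_25, strain_26, strain_38, strain_40, strain_54, strain_57, strain_6, strain_78.

11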